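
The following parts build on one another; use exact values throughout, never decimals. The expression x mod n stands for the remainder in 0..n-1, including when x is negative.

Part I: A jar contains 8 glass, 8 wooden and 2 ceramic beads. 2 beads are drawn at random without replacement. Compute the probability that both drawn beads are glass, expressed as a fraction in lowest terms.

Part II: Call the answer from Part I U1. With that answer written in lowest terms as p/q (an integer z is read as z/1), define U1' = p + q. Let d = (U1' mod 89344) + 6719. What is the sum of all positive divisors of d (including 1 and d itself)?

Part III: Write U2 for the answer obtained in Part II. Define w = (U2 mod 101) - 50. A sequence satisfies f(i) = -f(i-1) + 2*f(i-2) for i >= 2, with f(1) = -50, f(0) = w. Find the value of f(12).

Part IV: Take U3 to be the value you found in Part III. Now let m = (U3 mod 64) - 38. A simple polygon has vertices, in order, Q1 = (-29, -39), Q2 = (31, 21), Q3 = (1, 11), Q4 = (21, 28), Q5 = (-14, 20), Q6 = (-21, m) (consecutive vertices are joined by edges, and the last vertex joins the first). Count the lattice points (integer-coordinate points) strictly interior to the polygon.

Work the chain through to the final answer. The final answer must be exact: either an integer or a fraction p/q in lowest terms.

1138

Part I: total draws C(18,2) = 153; favorable C(8,2) = 28; P = 28/153; answer 28/153
Part II: U1 = 28/153; threaded value p + q = 181; d = 6900; 6900 = 2^2 * 3 * 5^2 * 23; sigma = (1 + 2 + 4) * (1 + 3) * (1 + 5 + 25) * (1 + 23) = 7 * 4 * 31 * 24 = 20832; answer 20832
Part III: U2 = 20832; w = -24; f(2) = -1*(-50) + 2*(-24) = 2; iterating: f(2)=2, f(3)=-102, f(4)=106, f(5)=-310, f(6)=522, f(7)=-1142, f(8)=2186, f(9)=-4470, f(10)=8842, f(11)=-17782, f(12)=35466; answer 35466
Part IV: U3 = 35466; m = -28; cross terms: (-29*21 - 31*-39)=600, (31*11 - 1*21)=320, (1*28 - 21*11)=-203, (21*20 - -14*28)=812, (-14*-28 - -21*20)=812, (-21*-39 - -29*-28)=7; twice the area = |2348| = 2348; area = 1174; boundary points = 60 + 10 + 1 + 1 + 1 + 1 = 74; strictly interior points = area - boundary/2 + 1 = 1138; answer 1138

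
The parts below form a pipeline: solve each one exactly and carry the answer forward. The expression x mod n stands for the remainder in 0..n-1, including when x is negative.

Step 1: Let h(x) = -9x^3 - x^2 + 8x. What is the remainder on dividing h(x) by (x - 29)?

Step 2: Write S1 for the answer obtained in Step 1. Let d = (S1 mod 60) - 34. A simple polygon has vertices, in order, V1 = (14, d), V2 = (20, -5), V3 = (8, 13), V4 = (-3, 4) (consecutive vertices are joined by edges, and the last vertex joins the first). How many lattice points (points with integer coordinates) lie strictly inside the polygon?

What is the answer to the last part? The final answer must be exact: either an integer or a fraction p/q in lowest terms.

165

Step 1: remainder = value at the root: -9*(29)^3 - 1*(29)^2 + 8*(29)^1 = (-219501) + (-841) + (232) = -220110; answer -220110
Step 2: S1 = -220110; d = -4; cross terms: (14*-5 - 20*-4)=10, (20*13 - 8*-5)=300, (8*4 - -3*13)=71, (-3*-4 - 14*4)=-44; twice the area = |337| = 337; area = 337/2; boundary points = 1 + 6 + 1 + 1 = 9; strictly interior points = area - boundary/2 + 1 = 165; answer 165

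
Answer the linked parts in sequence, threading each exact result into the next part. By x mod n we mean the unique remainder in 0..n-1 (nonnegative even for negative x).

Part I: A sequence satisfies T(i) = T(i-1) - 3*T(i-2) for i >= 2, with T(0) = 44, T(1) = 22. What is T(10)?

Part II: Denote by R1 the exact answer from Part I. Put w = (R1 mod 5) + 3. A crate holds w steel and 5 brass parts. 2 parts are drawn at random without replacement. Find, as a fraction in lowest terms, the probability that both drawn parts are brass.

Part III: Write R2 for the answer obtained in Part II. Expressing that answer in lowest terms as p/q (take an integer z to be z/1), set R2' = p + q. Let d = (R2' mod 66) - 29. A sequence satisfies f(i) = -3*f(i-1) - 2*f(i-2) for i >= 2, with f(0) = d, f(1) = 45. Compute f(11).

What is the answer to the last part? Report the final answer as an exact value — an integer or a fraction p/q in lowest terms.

Part I: T(2) = 1*(22) - 3*(44) = -110; iterating: T(2)=-110, T(3)=-176, T(4)=154, T(5)=682, T(6)=220, T(7)=-1826, T(8)=-2486, T(9)=2992, T(10)=10450; answer 10450
Part II: R1 = 10450; w = 3; total draws C(8,2) = 28; favorable C(5,2) = 10; P = 5/14; answer 5/14
Part III: R2 = 5/14; threaded value p + q = 19; d = -10; f(2) = -3*(45) - 2*(-10) = -115; iterating: f(2)=-115, f(3)=255, f(4)=-535, f(5)=1095, f(6)=-2215, f(7)=4455, f(8)=-8935, f(9)=17895, f(10)=-35815, f(11)=71655; answer 71655

71655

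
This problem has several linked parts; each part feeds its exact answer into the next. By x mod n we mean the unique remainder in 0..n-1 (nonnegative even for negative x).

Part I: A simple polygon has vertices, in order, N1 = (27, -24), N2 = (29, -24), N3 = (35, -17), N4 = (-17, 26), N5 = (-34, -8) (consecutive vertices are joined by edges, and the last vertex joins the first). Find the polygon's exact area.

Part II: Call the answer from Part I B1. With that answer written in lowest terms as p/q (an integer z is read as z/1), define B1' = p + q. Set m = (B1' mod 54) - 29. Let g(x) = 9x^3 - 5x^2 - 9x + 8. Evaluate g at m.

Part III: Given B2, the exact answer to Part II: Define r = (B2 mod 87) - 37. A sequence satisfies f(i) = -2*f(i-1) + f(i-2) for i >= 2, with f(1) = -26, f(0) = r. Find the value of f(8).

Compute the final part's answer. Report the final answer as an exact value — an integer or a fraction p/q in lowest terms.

8749

Part I: cross terms: (27*-24 - 29*-24)=48, (29*-17 - 35*-24)=347, (35*26 - -17*-17)=621, (-17*-8 - -34*26)=1020, (-34*-24 - 27*-8)=1032; twice the area = |3068| = 3068; area = 1534; answer 1534
Part II: B1 = 1534; threaded value p + q = 1535; m = -6; 9*(-6)^3 - 5*(-6)^2 - 9*(-6)^1 + 8 = (-1944) + (-180) + (54) + (8) = -2062; answer -2062
Part III: B2 = -2062; r = -11; f(2) = -2*(-26) + 1*(-11) = 41; iterating: f(2)=41, f(3)=-108, f(4)=257, f(5)=-622, f(6)=1501, f(7)=-3624, f(8)=8749; answer 8749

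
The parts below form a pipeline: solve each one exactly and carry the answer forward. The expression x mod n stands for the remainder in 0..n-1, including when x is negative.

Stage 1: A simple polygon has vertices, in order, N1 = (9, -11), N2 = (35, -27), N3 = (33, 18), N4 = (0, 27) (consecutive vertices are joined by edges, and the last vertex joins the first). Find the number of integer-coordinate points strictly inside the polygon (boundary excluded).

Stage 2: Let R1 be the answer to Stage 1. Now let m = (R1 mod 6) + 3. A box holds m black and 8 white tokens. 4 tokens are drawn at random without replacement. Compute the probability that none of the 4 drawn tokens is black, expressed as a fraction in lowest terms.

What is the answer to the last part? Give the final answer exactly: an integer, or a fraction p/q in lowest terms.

14/99

Stage 1: cross terms: (9*-27 - 35*-11)=142, (35*18 - 33*-27)=1521, (33*27 - 0*18)=891, (0*-11 - 9*27)=-243; twice the area = |2311| = 2311; area = 2311/2; boundary points = 2 + 1 + 3 + 1 = 7; strictly interior points = area - boundary/2 + 1 = 1153; answer 1153
Stage 2: R1 = 1153; m = 4; total draws C(12,4) = 495; favorable C(8,4) = 70; P = 14/99; answer 14/99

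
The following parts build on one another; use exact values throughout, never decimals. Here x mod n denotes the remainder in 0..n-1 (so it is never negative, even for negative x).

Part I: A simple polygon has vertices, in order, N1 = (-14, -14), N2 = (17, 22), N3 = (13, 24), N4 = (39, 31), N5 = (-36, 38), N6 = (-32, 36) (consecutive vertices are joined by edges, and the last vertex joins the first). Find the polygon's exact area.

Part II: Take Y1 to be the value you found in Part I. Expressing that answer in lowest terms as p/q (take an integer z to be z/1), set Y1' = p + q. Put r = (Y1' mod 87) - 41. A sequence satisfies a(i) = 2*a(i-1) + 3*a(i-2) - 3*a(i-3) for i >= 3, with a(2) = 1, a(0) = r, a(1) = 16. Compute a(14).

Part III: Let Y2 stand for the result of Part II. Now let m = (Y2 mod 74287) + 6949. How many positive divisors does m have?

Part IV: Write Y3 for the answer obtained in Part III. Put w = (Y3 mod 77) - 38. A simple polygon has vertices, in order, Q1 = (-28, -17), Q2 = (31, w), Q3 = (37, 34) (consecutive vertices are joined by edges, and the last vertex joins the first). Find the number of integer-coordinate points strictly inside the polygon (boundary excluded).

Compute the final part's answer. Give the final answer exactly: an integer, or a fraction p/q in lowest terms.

1926

Part I: cross terms: (-14*22 - 17*-14)=-70, (17*24 - 13*22)=122, (13*31 - 39*24)=-533, (39*38 - -36*31)=2598, (-36*36 - -32*38)=-80, (-32*-14 - -14*36)=952; twice the area = |2989| = 2989; area = 2989/2; answer 2989/2
Part II: Y1 = 2989/2; threaded value p + q = 2991; r = -8; a(3) = 2*(1) + 3*(16) - 3*(-8) = 74; iterating: a(3)=74, a(4)=103, a(5)=425, a(6)=937, a(7)=2840, a(8)=7216, a(9)=20141, a(10)=53410, a(11)=145595, a(12)=390997, a(13)=1058549, a(14)=2853304; answer 2853304
Part III: Y2 = 2853304; m = 37347; 37347 = 3 * 59 * 211; number of divisors = (1+1) * (1+1) * (1+1) = 8; answer 8
Part IV: Y3 = 8; w = -30; cross terms: (-28*-30 - 31*-17)=1367, (31*34 - 37*-30)=2164, (37*-17 - -28*34)=323; twice the area = |3854| = 3854; area = 1927; boundary points = 1 + 2 + 1 = 4; strictly interior points = area - boundary/2 + 1 = 1926; answer 1926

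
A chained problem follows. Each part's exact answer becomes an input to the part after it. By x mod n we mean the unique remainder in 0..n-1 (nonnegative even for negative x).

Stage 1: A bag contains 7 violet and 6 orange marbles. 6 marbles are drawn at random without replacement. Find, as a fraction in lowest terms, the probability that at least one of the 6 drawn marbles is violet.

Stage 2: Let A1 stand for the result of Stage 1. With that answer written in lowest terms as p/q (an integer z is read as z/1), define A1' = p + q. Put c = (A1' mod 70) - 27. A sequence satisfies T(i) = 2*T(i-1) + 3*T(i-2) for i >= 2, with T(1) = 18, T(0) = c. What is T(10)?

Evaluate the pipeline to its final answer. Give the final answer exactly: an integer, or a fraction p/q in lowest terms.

Stage 1: total draws C(13,6) = 1716; complement C(6,6) = 1; favorable 1716 - 1 = 1715; P = 1715/1716; answer 1715/1716
Stage 2: A1 = 1715/1716; threaded value p + q = 3431; c = -26; T(2) = 2*(18) + 3*(-26) = -42; iterating: T(2)=-42, T(3)=-30, T(4)=-186, T(5)=-462, T(6)=-1482, T(7)=-4350, T(8)=-13146, T(9)=-39342, T(10)=-118122; answer -118122

-118122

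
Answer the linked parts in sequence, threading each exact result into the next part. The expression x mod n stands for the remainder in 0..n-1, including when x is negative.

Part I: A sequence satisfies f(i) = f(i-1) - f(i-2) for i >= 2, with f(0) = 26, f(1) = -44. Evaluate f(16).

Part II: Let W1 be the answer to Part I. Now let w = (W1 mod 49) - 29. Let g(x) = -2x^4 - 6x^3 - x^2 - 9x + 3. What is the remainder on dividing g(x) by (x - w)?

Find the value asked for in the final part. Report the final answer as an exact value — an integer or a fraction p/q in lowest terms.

-121857

Part I: f(2) = 1*(-44) - 1*(26) = -70; iterating: f(2)=-70, f(3)=-26, f(4)=44, f(5)=70, f(6)=26, f(7)=-44, f(8)=-70, f(9)=-26, f(10)=44, f(11)=70, f(12)=26, f(13)=-44, f(14)=-70, f(15)=-26, f(16)=44; answer 44
Part II: W1 = 44; w = 15; remainder = value at the root: -2*(15)^4 - 6*(15)^3 - 1*(15)^2 - 9*(15)^1 + 3 = (-101250) + (-20250) + (-225) + (-135) + (3) = -121857; answer -121857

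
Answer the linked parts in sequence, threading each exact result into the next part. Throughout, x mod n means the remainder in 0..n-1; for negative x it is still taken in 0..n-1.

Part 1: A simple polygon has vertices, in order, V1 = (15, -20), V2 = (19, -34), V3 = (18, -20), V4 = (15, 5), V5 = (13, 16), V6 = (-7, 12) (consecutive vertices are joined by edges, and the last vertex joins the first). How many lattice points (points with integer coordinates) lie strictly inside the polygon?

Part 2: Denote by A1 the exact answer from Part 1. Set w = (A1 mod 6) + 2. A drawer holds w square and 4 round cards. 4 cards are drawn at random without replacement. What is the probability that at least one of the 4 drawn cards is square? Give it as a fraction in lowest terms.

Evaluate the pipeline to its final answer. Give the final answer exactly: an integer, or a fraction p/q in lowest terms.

329/330

Part 1: cross terms: (15*-34 - 19*-20)=-130, (19*-20 - 18*-34)=232, (18*5 - 15*-20)=390, (15*16 - 13*5)=175, (13*12 - -7*16)=268, (-7*-20 - 15*12)=-40; twice the area = |895| = 895; area = 895/2; boundary points = 2 + 1 + 1 + 1 + 4 + 2 = 11; strictly interior points = area - boundary/2 + 1 = 443; answer 443
Part 2: A1 = 443; w = 7; total draws C(11,4) = 330; complement C(4,4) = 1; favorable 330 - 1 = 329; P = 329/330; answer 329/330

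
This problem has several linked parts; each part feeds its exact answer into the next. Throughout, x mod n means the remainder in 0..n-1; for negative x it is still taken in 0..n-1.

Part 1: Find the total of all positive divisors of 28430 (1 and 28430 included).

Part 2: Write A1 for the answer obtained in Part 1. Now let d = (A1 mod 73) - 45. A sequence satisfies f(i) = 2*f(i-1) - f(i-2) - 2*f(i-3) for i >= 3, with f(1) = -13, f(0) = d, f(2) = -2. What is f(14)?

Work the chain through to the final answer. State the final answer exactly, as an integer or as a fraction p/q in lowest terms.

30662

Part 1: 28430 = 2 * 5 * 2843; sigma = (1 + 2) * (1 + 5) * (1 + 2843) = 3 * 6 * 2844 = 51192; answer 51192
Part 2: A1 = 51192; d = -26; f(3) = 2*(-2) - 1*(-13) - 2*(-26) = 61; iterating: f(3)=61, f(4)=150, f(5)=243, f(6)=214, f(7)=-115, f(8)=-930, f(9)=-2173, f(10)=-3186, f(11)=-2339, f(12)=2854, f(13)=14419, f(14)=30662; answer 30662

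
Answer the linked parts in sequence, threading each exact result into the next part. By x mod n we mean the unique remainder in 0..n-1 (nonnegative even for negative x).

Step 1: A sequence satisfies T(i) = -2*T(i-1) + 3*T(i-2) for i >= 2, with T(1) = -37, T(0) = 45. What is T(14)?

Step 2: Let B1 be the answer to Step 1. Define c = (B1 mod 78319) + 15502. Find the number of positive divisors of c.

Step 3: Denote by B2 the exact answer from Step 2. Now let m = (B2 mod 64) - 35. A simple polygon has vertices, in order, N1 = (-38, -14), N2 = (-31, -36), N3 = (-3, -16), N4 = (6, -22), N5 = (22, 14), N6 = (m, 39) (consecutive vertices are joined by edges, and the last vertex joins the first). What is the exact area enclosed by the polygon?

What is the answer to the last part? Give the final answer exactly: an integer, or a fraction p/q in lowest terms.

2574

Step 1: T(2) = -2*(-37) + 3*(45) = 209; iterating: T(2)=209, T(3)=-529, T(4)=1685, T(5)=-4957, T(6)=14969, T(7)=-44809, T(8)=134525, T(9)=-403477, T(10)=1210529, T(11)=-3631489, T(12)=10894565, T(13)=-32683597, T(14)=98050889; answer 98050889
Step 2: B1 = 98050889; c = 89322; 89322 = 2 * 3 * 14887; number of divisors = (1+1) * (1+1) * (1+1) = 8; answer 8
Step 3: B2 = 8; m = -27; cross terms: (-38*-36 - -31*-14)=934, (-31*-16 - -3*-36)=388, (-3*-22 - 6*-16)=162, (6*14 - 22*-22)=568, (22*39 - -27*14)=1236, (-27*-14 - -38*39)=1860; twice the area = |5148| = 5148; area = 2574; answer 2574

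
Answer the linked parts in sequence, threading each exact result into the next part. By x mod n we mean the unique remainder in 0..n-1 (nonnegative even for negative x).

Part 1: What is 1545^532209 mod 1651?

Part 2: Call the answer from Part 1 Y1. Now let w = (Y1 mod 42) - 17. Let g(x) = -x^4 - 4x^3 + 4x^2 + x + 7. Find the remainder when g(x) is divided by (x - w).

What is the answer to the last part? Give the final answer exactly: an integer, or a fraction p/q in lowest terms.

-3323

Part 1: squarings mod 1651: 1545^1=1545, 1545^2=1330, 1545^4=679, 1545^8=412, 1545^16=1342, 1545^32=1374, 1545^64=783, 1545^128=568, 1545^256=679, 1545^512=412, 1545^1024=1342, 1545^2048=1374, 1545^4096=783, 1545^8192=568, 1545^16384=679, 1545^32768=412, 1545^65536=1342, 1545^131072=1374, 1545^262144=783, 1545^524288=568; 1545^532209 = 1545^1 * 1545^16 * 1545^32 * 1545^64 * 1545^128 * 1545^512 * 1545^1024 * 1545^2048 * 1545^4096 * 1545^524288 = 1646 (mod 1651); answer 1646
Part 2: Y1 = 1646; w = -9; remainder = value at the root: -1*(-9)^4 - 4*(-9)^3 + 4*(-9)^2 + 1*(-9)^1 + 7 = (-6561) + (2916) + (324) + (-9) + (7) = -3323; answer -3323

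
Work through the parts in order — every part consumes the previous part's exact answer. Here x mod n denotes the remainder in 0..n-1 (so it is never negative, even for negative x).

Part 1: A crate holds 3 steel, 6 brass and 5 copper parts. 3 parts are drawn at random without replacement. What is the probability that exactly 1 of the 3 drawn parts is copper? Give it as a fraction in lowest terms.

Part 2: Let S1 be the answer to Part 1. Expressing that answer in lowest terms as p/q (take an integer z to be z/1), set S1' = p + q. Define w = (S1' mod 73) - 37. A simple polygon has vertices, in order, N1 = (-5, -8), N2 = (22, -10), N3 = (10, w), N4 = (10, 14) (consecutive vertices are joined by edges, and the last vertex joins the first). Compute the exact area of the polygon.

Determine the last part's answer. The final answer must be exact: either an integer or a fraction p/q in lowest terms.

Part 1: total draws C(14,3) = 364; favorable C(5,1)*C(9,2) = 180; P = 45/91; answer 45/91
Part 2: S1 = 45/91; threaded value p + q = 136; w = 26; cross terms: (-5*-10 - 22*-8)=226, (22*26 - 10*-10)=672, (10*14 - 10*26)=-120, (10*-8 - -5*14)=-10; twice the area = |768| = 768; area = 384; answer 384

384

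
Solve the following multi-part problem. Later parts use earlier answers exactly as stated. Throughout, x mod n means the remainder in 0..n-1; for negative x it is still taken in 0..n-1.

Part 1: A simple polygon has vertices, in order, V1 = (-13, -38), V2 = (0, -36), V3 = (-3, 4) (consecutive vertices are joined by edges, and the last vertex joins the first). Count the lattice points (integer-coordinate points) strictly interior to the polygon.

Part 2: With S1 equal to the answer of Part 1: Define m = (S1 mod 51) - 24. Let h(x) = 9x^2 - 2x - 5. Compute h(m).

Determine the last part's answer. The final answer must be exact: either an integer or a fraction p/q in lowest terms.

2630

Part 1: cross terms: (-13*-36 - 0*-38)=468, (0*4 - -3*-36)=-108, (-3*-38 - -13*4)=166; twice the area = |526| = 526; area = 263; boundary points = 1 + 1 + 2 = 4; strictly interior points = area - boundary/2 + 1 = 262; answer 262
Part 2: S1 = 262; m = -17; 9*(-17)^2 - 2*(-17)^1 - 5 = (2601) + (34) + (-5) = 2630; answer 2630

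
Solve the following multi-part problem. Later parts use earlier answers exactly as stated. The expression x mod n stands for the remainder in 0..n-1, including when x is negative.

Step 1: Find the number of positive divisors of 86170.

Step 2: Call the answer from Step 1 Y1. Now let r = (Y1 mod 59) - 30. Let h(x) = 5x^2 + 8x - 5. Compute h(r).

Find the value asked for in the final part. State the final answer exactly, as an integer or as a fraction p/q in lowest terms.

863

Step 1: 86170 = 2 * 5 * 7 * 1231; number of divisors = (1+1) * (1+1) * (1+1) * (1+1) = 16; answer 16
Step 2: Y1 = 16; r = -14; 5*(-14)^2 + 8*(-14)^1 - 5 = (980) + (-112) + (-5) = 863; answer 863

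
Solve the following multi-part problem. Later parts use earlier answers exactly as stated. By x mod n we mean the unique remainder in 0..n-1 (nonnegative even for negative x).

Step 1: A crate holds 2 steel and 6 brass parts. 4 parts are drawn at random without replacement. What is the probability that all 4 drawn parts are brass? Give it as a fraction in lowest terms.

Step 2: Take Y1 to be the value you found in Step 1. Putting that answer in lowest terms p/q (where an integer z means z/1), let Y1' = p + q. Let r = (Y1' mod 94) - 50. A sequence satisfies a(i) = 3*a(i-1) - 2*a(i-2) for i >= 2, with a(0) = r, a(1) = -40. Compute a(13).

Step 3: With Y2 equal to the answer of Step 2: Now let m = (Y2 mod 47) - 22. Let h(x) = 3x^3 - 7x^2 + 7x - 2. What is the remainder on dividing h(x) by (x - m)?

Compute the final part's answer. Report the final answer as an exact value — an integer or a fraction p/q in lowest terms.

Step 1: total draws C(8,4) = 70; favorable C(6,4) = 15; P = 3/14; answer 3/14
Step 2: Y1 = 3/14; threaded value p + q = 17; r = -33; a(2) = 3*(-40) - 2*(-33) = -54; iterating: a(2)=-54, a(3)=-82, a(4)=-138, a(5)=-250, a(6)=-474, a(7)=-922, a(8)=-1818, a(9)=-3610, a(10)=-7194, a(11)=-14362, a(12)=-28698, a(13)=-57370; answer -57370
Step 3: Y2 = -57370; m = -5; remainder = value at the root: 3*(-5)^3 - 7*(-5)^2 + 7*(-5)^1 - 2 = (-375) + (-175) + (-35) + (-2) = -587; answer -587

-587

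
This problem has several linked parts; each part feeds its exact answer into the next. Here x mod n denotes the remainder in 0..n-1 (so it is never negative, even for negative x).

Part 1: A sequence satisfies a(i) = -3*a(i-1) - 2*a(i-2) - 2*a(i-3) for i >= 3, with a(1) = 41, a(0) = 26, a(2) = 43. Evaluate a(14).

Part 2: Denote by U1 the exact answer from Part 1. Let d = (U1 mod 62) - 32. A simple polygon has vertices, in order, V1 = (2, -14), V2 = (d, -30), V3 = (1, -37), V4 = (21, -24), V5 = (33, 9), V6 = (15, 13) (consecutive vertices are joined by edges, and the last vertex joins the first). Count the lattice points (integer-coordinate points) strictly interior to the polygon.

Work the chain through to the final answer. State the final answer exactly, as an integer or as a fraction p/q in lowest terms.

1119

Part 1: a(3) = -3*(43) - 2*(41) - 2*(26) = -263; iterating: a(3)=-263, a(4)=621, a(5)=-1423, a(6)=3553, a(7)=-9055, a(8)=22905, a(9)=-57711, a(10)=145433, a(11)=-366687, a(12)=924617, a(13)=-2331343, a(14)=5878169; answer 5878169
Part 2: U1 = 5878169; d = -21; cross terms: (2*-30 - -21*-14)=-354, (-21*-37 - 1*-30)=807, (1*-24 - 21*-37)=753, (21*9 - 33*-24)=981, (33*13 - 15*9)=294, (15*-14 - 2*13)=-236; twice the area = |2245| = 2245; area = 2245/2; boundary points = 1 + 1 + 1 + 3 + 2 + 1 = 9; strictly interior points = area - boundary/2 + 1 = 1119; answer 1119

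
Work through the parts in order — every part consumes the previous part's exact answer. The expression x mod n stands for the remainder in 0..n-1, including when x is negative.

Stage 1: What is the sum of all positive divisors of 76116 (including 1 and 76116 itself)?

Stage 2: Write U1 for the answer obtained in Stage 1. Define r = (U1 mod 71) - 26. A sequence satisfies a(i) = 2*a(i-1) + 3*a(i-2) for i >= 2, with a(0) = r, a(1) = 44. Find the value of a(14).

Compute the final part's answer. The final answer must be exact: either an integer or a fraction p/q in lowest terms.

94463653

Stage 1: 76116 = 2^2 * 3 * 6343; sigma = (1 + 2 + 4) * (1 + 3) * (1 + 6343) = 7 * 4 * 6344 = 177632; answer 177632
Stage 2: U1 = 177632; r = 35; a(2) = 2*(44) + 3*(35) = 193; iterating: a(2)=193, a(3)=518, a(4)=1615, a(5)=4784, a(6)=14413, a(7)=43178, a(8)=129595, a(9)=388724, a(10)=1166233, a(11)=3498638, a(12)=10495975, a(13)=31487864, a(14)=94463653; answer 94463653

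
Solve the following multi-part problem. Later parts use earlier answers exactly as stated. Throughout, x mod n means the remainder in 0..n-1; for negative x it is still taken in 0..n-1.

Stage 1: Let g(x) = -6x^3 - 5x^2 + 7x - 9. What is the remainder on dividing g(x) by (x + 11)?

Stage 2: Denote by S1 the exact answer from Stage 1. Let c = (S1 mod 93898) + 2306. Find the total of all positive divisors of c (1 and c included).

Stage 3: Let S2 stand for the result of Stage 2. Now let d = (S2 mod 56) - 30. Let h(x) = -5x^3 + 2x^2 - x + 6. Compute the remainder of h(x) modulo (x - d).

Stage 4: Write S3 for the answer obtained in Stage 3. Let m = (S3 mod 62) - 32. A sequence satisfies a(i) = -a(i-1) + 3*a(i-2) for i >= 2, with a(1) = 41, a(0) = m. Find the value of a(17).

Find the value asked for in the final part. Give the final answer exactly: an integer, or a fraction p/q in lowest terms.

Stage 1: remainder = value at the root: -6*(-11)^3 - 5*(-11)^2 + 7*(-11)^1 - 9 = (7986) + (-605) + (-77) + (-9) = 7295; answer 7295
Stage 2: S1 = 7295; c = 9601; 9601 is prime, so its only divisors are 1 and 9601; sigma = 1 + 9601 = 9602; answer 9602
Stage 3: S2 = 9602; d = -4; remainder = value at the root: -5*(-4)^3 + 2*(-4)^2 - 1*(-4)^1 + 6 = (320) + (32) + (4) + (6) = 362; answer 362
Stage 4: S3 = 362; m = 20; a(2) = -1*(41) + 3*(20) = 19; iterating: a(2)=19, a(3)=104, a(4)=-47, a(5)=359, a(6)=-500, a(7)=1577, a(8)=-3077, a(9)=7808, a(10)=-17039, a(11)=40463, a(12)=-91580, a(13)=212969, a(14)=-487709, a(15)=1126616, a(16)=-2589743, a(17)=5969591; answer 5969591

5969591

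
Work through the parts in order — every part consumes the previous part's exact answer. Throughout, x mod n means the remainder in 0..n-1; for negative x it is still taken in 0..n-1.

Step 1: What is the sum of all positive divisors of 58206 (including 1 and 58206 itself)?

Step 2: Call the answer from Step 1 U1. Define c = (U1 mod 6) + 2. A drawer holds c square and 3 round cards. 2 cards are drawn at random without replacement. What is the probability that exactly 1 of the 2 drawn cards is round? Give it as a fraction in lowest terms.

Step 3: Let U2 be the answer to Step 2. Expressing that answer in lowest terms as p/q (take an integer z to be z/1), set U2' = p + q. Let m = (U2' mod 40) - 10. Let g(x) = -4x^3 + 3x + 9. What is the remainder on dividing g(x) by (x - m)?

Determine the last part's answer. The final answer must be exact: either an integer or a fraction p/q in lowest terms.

35

Step 1: 58206 = 2 * 3 * 89 * 109; sigma = (1 + 2) * (1 + 3) * (1 + 89) * (1 + 109) = 3 * 4 * 90 * 110 = 118800; answer 118800
Step 2: U1 = 118800; c = 2; total draws C(5,2) = 10; favorable C(3,1)*C(2,1) = 6; P = 3/5; answer 3/5
Step 3: U2 = 3/5; threaded value p + q = 8; m = -2; remainder = value at the root: -4*(-2)^3 + 3*(-2)^1 + 9 = (32) + (-6) + (9) = 35; answer 35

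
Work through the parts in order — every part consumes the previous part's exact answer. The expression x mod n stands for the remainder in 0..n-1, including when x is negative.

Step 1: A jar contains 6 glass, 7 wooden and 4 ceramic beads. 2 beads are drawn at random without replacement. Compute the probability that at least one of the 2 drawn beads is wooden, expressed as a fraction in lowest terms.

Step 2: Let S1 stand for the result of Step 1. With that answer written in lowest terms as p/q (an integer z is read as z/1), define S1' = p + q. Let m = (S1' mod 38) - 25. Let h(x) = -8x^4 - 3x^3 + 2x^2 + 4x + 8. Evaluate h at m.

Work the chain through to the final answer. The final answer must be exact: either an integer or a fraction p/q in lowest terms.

Step 1: total draws C(17,2) = 136; complement C(10,2) = 45; favorable 136 - 45 = 91; P = 91/136; answer 91/136
Step 2: S1 = 91/136; threaded value p + q = 227; m = 12; -8*(12)^4 - 3*(12)^3 + 2*(12)^2 + 4*(12)^1 + 8 = (-165888) + (-5184) + (288) + (48) + (8) = -170728; answer -170728

-170728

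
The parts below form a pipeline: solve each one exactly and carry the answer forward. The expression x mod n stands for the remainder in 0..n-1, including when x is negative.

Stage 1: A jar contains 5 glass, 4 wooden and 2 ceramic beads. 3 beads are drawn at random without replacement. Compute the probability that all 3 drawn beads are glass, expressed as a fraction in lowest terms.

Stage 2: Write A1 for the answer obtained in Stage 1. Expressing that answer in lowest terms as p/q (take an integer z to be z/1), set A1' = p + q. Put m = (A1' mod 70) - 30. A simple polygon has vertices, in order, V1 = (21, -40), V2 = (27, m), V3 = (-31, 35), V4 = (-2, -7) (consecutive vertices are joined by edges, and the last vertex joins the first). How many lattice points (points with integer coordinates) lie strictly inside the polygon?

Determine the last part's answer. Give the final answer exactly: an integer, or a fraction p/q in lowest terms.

1397

Stage 1: total draws C(11,3) = 165; favorable C(5,3) = 10; P = 2/33; answer 2/33
Stage 2: A1 = 2/33; threaded value p + q = 35; m = 5; cross terms: (21*5 - 27*-40)=1185, (27*35 - -31*5)=1100, (-31*-7 - -2*35)=287, (-2*-40 - 21*-7)=227; twice the area = |2799| = 2799; area = 2799/2; boundary points = 3 + 2 + 1 + 1 = 7; strictly interior points = area - boundary/2 + 1 = 1397; answer 1397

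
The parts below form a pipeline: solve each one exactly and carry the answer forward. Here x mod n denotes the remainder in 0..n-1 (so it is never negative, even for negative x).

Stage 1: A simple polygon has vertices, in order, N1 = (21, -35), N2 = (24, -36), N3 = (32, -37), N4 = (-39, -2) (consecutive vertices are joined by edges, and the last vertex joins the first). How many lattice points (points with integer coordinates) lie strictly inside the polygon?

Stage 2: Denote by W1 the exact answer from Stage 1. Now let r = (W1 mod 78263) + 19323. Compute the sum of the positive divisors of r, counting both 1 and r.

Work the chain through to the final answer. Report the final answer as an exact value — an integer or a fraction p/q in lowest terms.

23340

Stage 1: cross terms: (21*-36 - 24*-35)=84, (24*-37 - 32*-36)=264, (32*-2 - -39*-37)=-1507, (-39*-35 - 21*-2)=1407; twice the area = |248| = 248; area = 124; boundary points = 1 + 1 + 1 + 3 = 6; strictly interior points = area - boundary/2 + 1 = 122; answer 122
Stage 2: W1 = 122; r = 19445; 19445 = 5 * 3889; sigma = (1 + 5) * (1 + 3889) = 6 * 3890 = 23340; answer 23340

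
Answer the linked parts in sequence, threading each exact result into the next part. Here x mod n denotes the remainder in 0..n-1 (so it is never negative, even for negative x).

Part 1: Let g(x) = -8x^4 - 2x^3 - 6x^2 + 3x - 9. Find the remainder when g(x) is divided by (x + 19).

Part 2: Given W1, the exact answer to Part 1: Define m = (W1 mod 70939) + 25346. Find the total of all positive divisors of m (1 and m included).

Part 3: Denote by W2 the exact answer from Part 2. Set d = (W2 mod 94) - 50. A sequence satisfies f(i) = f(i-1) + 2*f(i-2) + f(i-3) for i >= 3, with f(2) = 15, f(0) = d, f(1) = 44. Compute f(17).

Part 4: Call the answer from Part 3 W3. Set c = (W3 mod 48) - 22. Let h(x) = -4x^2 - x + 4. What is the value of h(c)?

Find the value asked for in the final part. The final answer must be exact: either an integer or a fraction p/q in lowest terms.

-469

Part 1: remainder = value at the root: -8*(-19)^4 - 2*(-19)^3 - 6*(-19)^2 + 3*(-19)^1 - 9 = (-1042568) + (13718) + (-2166) + (-57) + (-9) = -1031082; answer -1031082
Part 2: W1 = -1031082; m = 58349; 58349 = 19 * 37 * 83; sigma = (1 + 19) * (1 + 37) * (1 + 83) = 20 * 38 * 84 = 63840; answer 63840
Part 3: W2 = 63840; d = -36; f(3) = 1*(15) + 2*(44) + 1*(-36) = 67; iterating: f(3)=67, f(4)=141, f(5)=290, f(6)=639, f(7)=1360, f(8)=2928, f(9)=6287, f(10)=13503, f(11)=29005, f(12)=62298, f(13)=133811, f(14)=287412, f(15)=617332, f(16)=1325967, f(17)=2848043; answer 2848043
Part 4: W3 = 2848043; c = -11; -4*(-11)^2 - 1*(-11)^1 + 4 = (-484) + (11) + (4) = -469; answer -469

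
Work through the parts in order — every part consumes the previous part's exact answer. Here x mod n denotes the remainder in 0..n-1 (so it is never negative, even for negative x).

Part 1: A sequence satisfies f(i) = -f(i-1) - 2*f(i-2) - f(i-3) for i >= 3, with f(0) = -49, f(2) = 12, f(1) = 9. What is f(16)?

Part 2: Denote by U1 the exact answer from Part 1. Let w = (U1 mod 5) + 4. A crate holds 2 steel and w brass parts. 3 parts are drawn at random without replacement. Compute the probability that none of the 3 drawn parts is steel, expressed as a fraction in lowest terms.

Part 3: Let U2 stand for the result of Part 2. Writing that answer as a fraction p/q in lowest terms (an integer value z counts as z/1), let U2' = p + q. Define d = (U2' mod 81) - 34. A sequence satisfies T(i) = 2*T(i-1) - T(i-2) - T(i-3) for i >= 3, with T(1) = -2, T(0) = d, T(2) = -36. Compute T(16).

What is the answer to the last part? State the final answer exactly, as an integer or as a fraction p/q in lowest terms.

Part 1: f(3) = -1*(12) - 2*(9) - 1*(-49) = 19; iterating: f(3)=19, f(4)=-52, f(5)=2, f(6)=83, f(7)=-35, f(8)=-133, f(9)=120, f(10)=181, f(11)=-288, f(12)=-194, f(13)=589, f(14)=87, f(15)=-1071, f(16)=308; answer 308
Part 2: U1 = 308; w = 7; total draws C(9,3) = 84; favorable C(7,3) = 35; P = 5/12; answer 5/12
Part 3: U2 = 5/12; threaded value p + q = 17; d = -17; T(3) = 2*(-36) - 1*(-2) - 1*(-17) = -53; iterating: T(3)=-53, T(4)=-68, T(5)=-47, T(6)=27, T(7)=169, T(8)=358, T(9)=520, T(10)=513, T(11)=148, T(12)=-737, T(13)=-2135, T(14)=-3681, T(15)=-4490, T(16)=-3164; answer -3164

-3164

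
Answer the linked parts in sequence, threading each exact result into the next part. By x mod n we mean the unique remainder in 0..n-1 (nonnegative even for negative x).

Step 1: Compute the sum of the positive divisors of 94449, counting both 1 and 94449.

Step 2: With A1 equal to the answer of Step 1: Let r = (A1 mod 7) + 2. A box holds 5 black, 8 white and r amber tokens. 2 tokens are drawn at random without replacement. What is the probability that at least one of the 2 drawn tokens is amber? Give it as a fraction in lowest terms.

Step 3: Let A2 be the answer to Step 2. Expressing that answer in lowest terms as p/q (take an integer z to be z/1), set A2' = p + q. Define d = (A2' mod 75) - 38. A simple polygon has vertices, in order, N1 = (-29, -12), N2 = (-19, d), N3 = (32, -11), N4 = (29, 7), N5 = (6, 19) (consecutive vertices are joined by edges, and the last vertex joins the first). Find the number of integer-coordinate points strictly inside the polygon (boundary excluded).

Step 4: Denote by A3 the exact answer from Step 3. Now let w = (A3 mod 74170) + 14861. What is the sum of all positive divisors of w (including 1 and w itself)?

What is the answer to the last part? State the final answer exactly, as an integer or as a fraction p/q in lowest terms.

22464

Step 1: 94449 = 3 * 19 * 1657; sigma = (1 + 3) * (1 + 19) * (1 + 1657) = 4 * 20 * 1658 = 132640; answer 132640
Step 2: A1 = 132640; r = 6; total draws C(19,2) = 171; complement C(13,2) = 78; favorable 171 - 78 = 93; P = 31/57; answer 31/57
Step 3: A2 = 31/57; threaded value p + q = 88; d = -25; cross terms: (-29*-25 - -19*-12)=497, (-19*-11 - 32*-25)=1009, (32*7 - 29*-11)=543, (29*19 - 6*7)=509, (6*-12 - -29*19)=479; twice the area = |3037| = 3037; area = 3037/2; boundary points = 1 + 1 + 3 + 1 + 1 = 7; strictly interior points = area - boundary/2 + 1 = 1516; answer 1516
Step 4: A3 = 1516; w = 16377; 16377 = 3 * 53 * 103; sigma = (1 + 3) * (1 + 53) * (1 + 103) = 4 * 54 * 104 = 22464; answer 22464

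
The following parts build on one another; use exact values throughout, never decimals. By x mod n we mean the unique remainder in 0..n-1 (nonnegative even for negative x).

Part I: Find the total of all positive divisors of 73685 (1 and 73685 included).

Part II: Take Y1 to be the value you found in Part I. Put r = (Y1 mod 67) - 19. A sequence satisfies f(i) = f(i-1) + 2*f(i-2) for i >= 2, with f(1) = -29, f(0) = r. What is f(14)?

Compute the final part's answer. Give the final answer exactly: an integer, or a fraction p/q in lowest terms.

Part I: 73685 = 5 * 14737; sigma = (1 + 5) * (1 + 14737) = 6 * 14738 = 88428; answer 88428
Part II: Y1 = 88428; r = 36; f(2) = 1*(-29) + 2*(36) = 43; iterating: f(2)=43, f(3)=-15, f(4)=71, f(5)=41, f(6)=183, f(7)=265, f(8)=631, f(9)=1161, f(10)=2423, f(11)=4745, f(12)=9591, f(13)=19081, f(14)=38263; answer 38263

38263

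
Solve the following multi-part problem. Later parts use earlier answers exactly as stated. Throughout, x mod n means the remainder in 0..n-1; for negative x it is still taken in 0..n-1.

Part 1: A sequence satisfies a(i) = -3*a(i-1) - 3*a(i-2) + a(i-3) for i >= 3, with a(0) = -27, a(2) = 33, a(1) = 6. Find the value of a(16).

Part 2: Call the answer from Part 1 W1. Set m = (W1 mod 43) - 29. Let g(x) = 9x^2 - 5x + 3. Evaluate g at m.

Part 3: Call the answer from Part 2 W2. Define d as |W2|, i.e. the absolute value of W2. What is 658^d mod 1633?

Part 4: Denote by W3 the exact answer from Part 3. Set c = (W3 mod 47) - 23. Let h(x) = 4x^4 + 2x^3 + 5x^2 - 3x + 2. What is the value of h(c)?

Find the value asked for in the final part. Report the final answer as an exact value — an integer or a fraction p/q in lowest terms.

Part 1: a(3) = -3*(33) - 3*(6) + 1*(-27) = -144; iterating: a(3)=-144, a(4)=339, a(5)=-552, a(6)=495, a(7)=510, a(8)=-3567, a(9)=9666, a(10)=-17787, a(11)=20796, a(12)=639, a(13)=-82092, a(14)=265155, a(15)=-548550, a(16)=768093; answer 768093
Part 2: W1 = 768093; m = -2; 9*(-2)^2 - 5*(-2)^1 + 3 = (36) + (10) + (3) = 49; answer 49
Part 3: W2 = 49; d = 49; squarings mod 1633: 658^1=658, 658^2=219, 658^4=604, 658^8=657, 658^16=537, 658^32=961; 658^49 = 658^1 * 658^16 * 658^32 = 1119 (mod 1633); answer 1119
Part 4: W3 = 1119; c = 15; 4*(15)^4 + 2*(15)^3 + 5*(15)^2 - 3*(15)^1 + 2 = (202500) + (6750) + (1125) + (-45) + (2) = 210332; answer 210332

210332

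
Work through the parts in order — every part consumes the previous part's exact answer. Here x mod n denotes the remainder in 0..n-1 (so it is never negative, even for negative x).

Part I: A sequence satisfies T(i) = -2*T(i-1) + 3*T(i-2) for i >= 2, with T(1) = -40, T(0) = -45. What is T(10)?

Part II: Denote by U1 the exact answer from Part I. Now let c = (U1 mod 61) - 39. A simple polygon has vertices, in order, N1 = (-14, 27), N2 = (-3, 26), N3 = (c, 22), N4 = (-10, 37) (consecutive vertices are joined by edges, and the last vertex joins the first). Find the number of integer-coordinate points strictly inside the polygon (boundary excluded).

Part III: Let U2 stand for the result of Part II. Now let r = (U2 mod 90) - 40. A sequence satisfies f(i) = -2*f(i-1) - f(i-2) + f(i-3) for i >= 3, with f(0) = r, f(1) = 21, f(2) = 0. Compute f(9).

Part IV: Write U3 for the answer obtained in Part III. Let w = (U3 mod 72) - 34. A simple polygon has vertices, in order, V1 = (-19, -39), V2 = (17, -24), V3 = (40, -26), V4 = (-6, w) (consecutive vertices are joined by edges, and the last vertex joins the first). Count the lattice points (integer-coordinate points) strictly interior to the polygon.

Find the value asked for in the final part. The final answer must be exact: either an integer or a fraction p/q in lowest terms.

1268

Part I: T(2) = -2*(-40) + 3*(-45) = -55; iterating: T(2)=-55, T(3)=-10, T(4)=-145, T(5)=260, T(6)=-955, T(7)=2690, T(8)=-8245, T(9)=24560, T(10)=-73855; answer -73855
Part II: U1 = -73855; c = -23; cross terms: (-14*26 - -3*27)=-283, (-3*22 - -23*26)=532, (-23*37 - -10*22)=-631, (-10*27 - -14*37)=248; twice the area = |-134| = 134; area = 67; boundary points = 1 + 4 + 1 + 2 = 8; strictly interior points = area - boundary/2 + 1 = 64; answer 64
Part III: U2 = 64; r = 24; f(3) = -2*(0) - 1*(21) + 1*(24) = 3; iterating: f(3)=3, f(4)=15, f(5)=-33, f(6)=54, f(7)=-60, f(8)=33, f(9)=48; answer 48
Part IV: U3 = 48; w = 14; cross terms: (-19*-24 - 17*-39)=1119, (17*-26 - 40*-24)=518, (40*14 - -6*-26)=404, (-6*-39 - -19*14)=500; twice the area = |2541| = 2541; area = 2541/2; boundary points = 3 + 1 + 2 + 1 = 7; strictly interior points = area - boundary/2 + 1 = 1268; answer 1268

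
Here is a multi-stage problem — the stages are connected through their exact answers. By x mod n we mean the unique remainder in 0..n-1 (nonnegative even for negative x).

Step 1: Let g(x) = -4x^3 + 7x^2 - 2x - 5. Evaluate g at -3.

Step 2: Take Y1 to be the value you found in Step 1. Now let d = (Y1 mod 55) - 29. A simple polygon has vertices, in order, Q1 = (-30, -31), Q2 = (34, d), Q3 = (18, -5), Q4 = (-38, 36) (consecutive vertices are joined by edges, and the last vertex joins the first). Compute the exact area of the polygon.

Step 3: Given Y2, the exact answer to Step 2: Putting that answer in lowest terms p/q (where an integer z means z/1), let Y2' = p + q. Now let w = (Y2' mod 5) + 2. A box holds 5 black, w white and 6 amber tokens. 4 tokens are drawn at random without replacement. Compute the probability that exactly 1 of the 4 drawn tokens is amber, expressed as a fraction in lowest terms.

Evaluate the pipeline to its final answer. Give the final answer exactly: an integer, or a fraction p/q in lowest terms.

Step 1: -4*(-3)^3 + 7*(-3)^2 - 2*(-3)^1 - 5 = (108) + (63) + (6) + (-5) = 172; answer 172
Step 2: Y1 = 172; d = -22; cross terms: (-30*-22 - 34*-31)=1714, (34*-5 - 18*-22)=226, (18*36 - -38*-5)=458, (-38*-31 - -30*36)=2258; twice the area = |4656| = 4656; area = 2328; answer 2328
Step 3: Y2 = 2328; threaded value p + q = 2329; w = 6; total draws C(17,4) = 2380; favorable C(6,1)*C(11,3) = 990; P = 99/238; answer 99/238

99/238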